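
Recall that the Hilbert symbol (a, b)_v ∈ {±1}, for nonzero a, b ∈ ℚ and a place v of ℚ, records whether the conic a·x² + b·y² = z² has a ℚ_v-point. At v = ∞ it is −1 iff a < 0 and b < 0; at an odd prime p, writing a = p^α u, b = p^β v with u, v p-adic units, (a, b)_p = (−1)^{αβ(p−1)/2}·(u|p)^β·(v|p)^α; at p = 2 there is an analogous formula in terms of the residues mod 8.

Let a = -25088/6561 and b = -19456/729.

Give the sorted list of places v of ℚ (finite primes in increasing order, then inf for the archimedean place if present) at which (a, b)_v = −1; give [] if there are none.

[2, inf]

(a, b) ≡ (-2, -19) mod (ℚ^×)²; places V = {2, 3, 7, 19, ∞}.
(a,b)_7: α=2, u≡3; β=0, v≡4 (mod 7); (3|7)=-1, (4|7)=+1; sign (−1)^0·-1^0·+1^2 = +1.
(a,b)_3: α=-8, u≡1; β=-6, v≡2 (mod 3); (1|3)=+1, (2|3)=-1; sign (−1)^0·+1^-6·-1^-8 = +1.
(a,b)_19: α=0, u≡5; β=1, v≡3 (mod 19); (5|19)=+1, (3|19)=-1; sign (−1)^0·+1^1·-1^0 = +1.
(a,b)_2: α=9, β=10; u≡7, v≡5 (mod 8); ε(u)ε(v)=1·0, αω(v)=9·1, βω(u)=10·0; sum ≡ 1  ⇒  -1.
(a,b)_∞: sgn(-2)=−, sgn(-19)=−, so -1.
(-2, -19 / ℚ) ramifies at {2, ∞}: a division algebra.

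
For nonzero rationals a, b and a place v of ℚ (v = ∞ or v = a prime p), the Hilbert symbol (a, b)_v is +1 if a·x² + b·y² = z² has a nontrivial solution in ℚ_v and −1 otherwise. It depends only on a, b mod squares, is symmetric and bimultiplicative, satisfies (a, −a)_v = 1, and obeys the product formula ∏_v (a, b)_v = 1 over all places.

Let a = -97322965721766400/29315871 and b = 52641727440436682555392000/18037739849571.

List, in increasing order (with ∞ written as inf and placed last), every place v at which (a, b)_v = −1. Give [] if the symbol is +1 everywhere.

Mod squares: a ≡ -6006, b ≡ 3570. Check v ∈ {∞, 2, 3, 5, 7, 11, 13, 17, 23, 53}.
v=23: a=23^0·(≡11), b=23^-2·(≡7) mod 23; (11|23)=-1, (7|23)=-1; (−1)^{0·-2·11}·(-1)^-2·(-1)^0 = +1.
v=3: a=3^-3·(≡2), b=3^-5·(≡2) mod 3; (2|3)=-1, (2|3)=-1; (−1)^{-3·-5·1}·(-1)^-5·(-1)^-3 = -1.
v=13: a=13^-1·(≡11), b=13^-4·(≡7) mod 13; (11|13)=-1, (7|13)=-1; (−1)^{-1·-4·6}·(-1)^-4·(-1)^-1 = -1.
v=53: a=53^2·(≡17), b=53^2·(≡18) mod 53; (17|53)=+1, (18|53)=-1; (−1)^{2·2·26}·(+1)^2·(-1)^2 = +1.
v=5: a=5^2·(≡4), b=5^3·(≡1) mod 5; (4|5)=+1, (1|5)=+1; (−1)^{2·3·2}·(+1)^3·(+1)^2 = +1.
v=7: a=7^5·(≡3), b=7^9·(≡5) mod 7; (3|7)=-1, (5|7)=-1; (−1)^{5·9·3}·(-1)^9·(-1)^5 = -1.
v=2: v_2(a)=9, v_2(b)=21; units ≡ 5, 1 (mod 8); ε·ε+αω+βω = 0·0+9·0+21·1 ≡ 1  ⇒  (a,b)_2 = -1.
v=11: a=11^5·(≡3), b=11^6·(≡7) mod 11; (3|11)=+1, (7|11)=-1; (−1)^{5·6·5}·(+1)^6·(-1)^5 = -1.
v=17: a=17^-4·(≡6), b=17^-3·(≡7) mod 17; (6|17)=-1, (7|17)=-1; (−1)^{-4·-3·8}·(-1)^-3·(-1)^-4 = -1.
v=∞: -6006 < 0 and 3570 > 0  ⇒  (a,b)_∞ = +1.
Ram(-6006, 3570) = {2, 3, 7, 11, 13, 17}; no ℚ_2-point on the conic.

[2, 3, 7, 11, 13, 17]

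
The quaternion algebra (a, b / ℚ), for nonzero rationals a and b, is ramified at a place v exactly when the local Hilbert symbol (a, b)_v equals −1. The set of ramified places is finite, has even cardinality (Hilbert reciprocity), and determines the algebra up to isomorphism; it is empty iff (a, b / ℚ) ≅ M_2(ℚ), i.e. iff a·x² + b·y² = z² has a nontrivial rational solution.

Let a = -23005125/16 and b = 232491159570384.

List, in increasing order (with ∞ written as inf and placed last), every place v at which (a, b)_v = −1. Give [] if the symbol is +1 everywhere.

[11, 13]

Mod squares: a ≡ -5, b ≡ 429. Check v ∈ {∞, 2, 3, 5, 11, 13}.
v=2: v_2(a)=-4, v_2(b)=4; units ≡ 3, 5 (mod 8); ε·ε+αω+βω = 1·0+-4·1+4·1 ≡ 0  ⇒  (a,b)_2 = +1.
v=5: a=5^3·(≡4), b=5^0·(≡4) mod 5; (4|5)=+1, (4|5)=+1; (−1)^{3·0·2}·(+1)^0·(+1)^3 = +1.
v=∞: -5 < 0 and 429 > 0  ⇒  (a,b)_∞ = +1.
v=11: a=11^2·(≡2), b=11^5·(≡6) mod 11; (2|11)=-1, (6|11)=-1; (−1)^{2·5·5}·(-1)^5·(-1)^2 = -1.
v=3: a=3^2·(≡1), b=3^5·(≡2) mod 3; (1|3)=+1, (2|3)=-1; (−1)^{2·5·1}·(+1)^5·(-1)^2 = +1.
v=13: a=13^2·(≡8), b=13^5·(≡7) mod 13; (8|13)=-1, (7|13)=-1; (−1)^{2·5·6}·(-1)^5·(-1)^2 = -1.
|Ram(-5, 429)| = 2, even; anisotropic at {11, 13}.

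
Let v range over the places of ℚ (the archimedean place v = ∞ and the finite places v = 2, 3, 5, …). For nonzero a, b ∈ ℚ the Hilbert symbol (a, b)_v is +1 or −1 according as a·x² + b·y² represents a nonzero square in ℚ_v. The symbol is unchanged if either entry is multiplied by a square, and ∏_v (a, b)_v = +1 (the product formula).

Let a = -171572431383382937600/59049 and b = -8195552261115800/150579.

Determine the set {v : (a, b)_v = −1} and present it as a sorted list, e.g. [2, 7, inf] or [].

(a, b) ≡ (-12341, -418) mod (ℚ^×)²; places V = {2, 3, 5, 7, 11, 13, 17, 19, 41, 43, ∞}.
(a,b)_17: α=0, u≡4; β=2, v≡12 (mod 17); (4|17)=+1, (12|17)=-1; sign (−1)^0·+1^2·-1^0 = +1.
(a,b)_5: α=2, u≡4; β=2, v≡2 (mod 5); (4|5)=+1, (2|5)=-1; sign (−1)^0·+1^2·-1^2 = +1.
(a,b)_7: α=1, u≡1; β=4, v≡1 (mod 7); (1|7)=+1, (1|7)=+1; sign (−1)^0·+1^4·+1^1 = +1.
(a,b)_3: α=-10, u≡1; β=-4, v≡2 (mod 3); (1|3)=+1, (2|3)=-1; sign (−1)^0·+1^-4·-1^-10 = +1.
(a,b)_19: α=2, u≡16; β=1, v≡1 (mod 19); (16|19)=+1, (1|19)=+1; sign (−1)^0·+1^1·+1^2 = +1.
(a,b)_2: α=12, β=3; u≡3, v≡7 (mod 8); ε(u)ε(v)=1·1, αω(v)=12·0, βω(u)=3·1; sum ≡ 0  ⇒  +1.
(a,b)_∞: sgn(-12341)=−, sgn(-418)=−, so -1.
(a,b)_11: α=2, u≡4; β=-1, v≡7 (mod 11); (4|11)=+1, (7|11)=-1; sign (−1)^0·+1^-1·-1^2 = +1.
(a,b)_43: α=3, u≡13; β=2, v≡37 (mod 43); (13|43)=+1, (37|43)=-1; sign (−1)^0·+1^2·-1^3 = -1.
(a,b)_41: α=3, u≡29; β=2, v≡40 (mod 41); (29|41)=-1, (40|41)=+1; sign (−1)^0·-1^2·+1^3 = +1.
(a,b)_13: α=0, u≡3; β=-2, v≡8 (mod 13); (3|13)=+1, (8|13)=-1; sign (−1)^0·+1^-2·-1^0 = +1.
(-12341, -418 / ℚ) ramifies at {43, ∞}: a division algebra.

[43, inf]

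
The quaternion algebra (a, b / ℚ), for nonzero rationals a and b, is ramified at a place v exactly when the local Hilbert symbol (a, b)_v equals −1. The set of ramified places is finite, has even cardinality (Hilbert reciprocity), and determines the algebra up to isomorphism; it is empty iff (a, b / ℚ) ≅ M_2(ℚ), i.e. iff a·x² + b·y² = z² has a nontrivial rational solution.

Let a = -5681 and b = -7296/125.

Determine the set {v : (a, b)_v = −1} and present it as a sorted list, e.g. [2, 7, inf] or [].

[2, 13, 23, inf]

(a, b) ≡ (-5681, -570) mod (ℚ^×)²; places V = {2, 3, 5, 13, 19, 23, ∞}.
(a,b)_∞: sgn(-5681)=−, sgn(-570)=−, so -1.
(a,b)_3: α=0, u≡1; β=1, v≡2 (mod 3); (1|3)=+1, (2|3)=-1; sign (−1)^0·+1^1·-1^0 = +1.
(a,b)_5: α=0, u≡4; β=-3, v≡4 (mod 5); (4|5)=+1, (4|5)=+1; sign (−1)^0·+1^-3·+1^0 = +1.
(a,b)_2: α=0, β=7; u≡7, v≡3 (mod 8); ε(u)ε(v)=1·1, αω(v)=0·1, βω(u)=7·0; sum ≡ 1  ⇒  -1.
(a,b)_13: α=1, u≡5; β=0, v≡11 (mod 13); (5|13)=-1, (11|13)=-1; sign (−1)^0·-1^0·-1^1 = -1.
(a,b)_23: α=1, u≡6; β=0, v≡11 (mod 23); (6|23)=+1, (11|23)=-1; sign (−1)^0·+1^0·-1^1 = -1.
(a,b)_19: α=1, u≡5; β=1, v≡10 (mod 19); (5|19)=+1, (10|19)=-1; sign (−1)^1·+1^1·-1^1 = +1.
|Ram(-5681, -570)| = 4, even; anisotropic at {2, 13, 23, ∞}.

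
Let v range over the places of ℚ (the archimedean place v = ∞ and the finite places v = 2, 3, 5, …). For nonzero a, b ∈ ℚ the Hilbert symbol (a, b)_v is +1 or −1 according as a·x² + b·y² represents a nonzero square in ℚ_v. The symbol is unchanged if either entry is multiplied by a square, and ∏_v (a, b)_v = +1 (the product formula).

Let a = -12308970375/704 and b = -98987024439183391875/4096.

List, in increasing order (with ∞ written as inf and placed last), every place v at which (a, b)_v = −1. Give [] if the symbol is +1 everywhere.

Mod squares: a ≡ -1137565, b ≡ -3. Check v ∈ {∞, 2, 3, 5, 7, 11, 13, 23, 37, 43}.
v=23: a=23^2·(≡14), b=23^4·(≡10) mod 23; (14|23)=-1, (10|23)=-1; (−1)^{2·4·11}·(-1)^4·(-1)^2 = +1.
v=11: a=11^-1·(≡10), b=11^0·(≡8) mod 11; (10|11)=-1, (8|11)=-1; (−1)^{-1·0·5}·(-1)^0·(-1)^-1 = -1.
v=37: a=37^1·(≡6), b=37^2·(≡9) mod 37; (6|37)=-1, (9|37)=+1; (−1)^{1·2·18}·(-1)^2·(+1)^1 = +1.
v=13: a=13^1·(≡5), b=13^2·(≡4) mod 13; (5|13)=-1, (4|13)=+1; (−1)^{1·2·6}·(-1)^2·(+1)^1 = +1.
v=2: v_2(a)=-6, v_2(b)=-12; units ≡ 3, 5 (mod 8); ε·ε+αω+βω = 1·0+-6·1+-12·1 ≡ 0  ⇒  (a,b)_2 = +1.
v=7: a=7^0·(≡3), b=7^2·(≡2) mod 7; (3|7)=-1, (2|7)=+1; (−1)^{0·2·3}·(-1)^2·(+1)^0 = +1.
v=5: a=5^3·(≡3), b=5^4·(≡3) mod 5; (3|5)=-1, (3|5)=-1; (−1)^{3·4·2}·(-1)^4·(-1)^3 = -1.
v=43: a=43^1·(≡19), b=43^2·(≡4) mod 43; (19|43)=-1, (4|43)=+1; (−1)^{1·2·21}·(-1)^2·(+1)^1 = +1.
v=3: a=3^2·(≡2), b=3^3·(≡2) mod 3; (2|3)=-1, (2|3)=-1; (−1)^{2·3·1}·(-1)^3·(-1)^2 = -1.
v=∞: -1137565 < 0 and -3 < 0  ⇒  (a,b)_∞ = -1.
Ram(-1137565, -3) = {3, 5, 11, ∞}; no ℚ_3-point on the conic.

[3, 5, 11, inf]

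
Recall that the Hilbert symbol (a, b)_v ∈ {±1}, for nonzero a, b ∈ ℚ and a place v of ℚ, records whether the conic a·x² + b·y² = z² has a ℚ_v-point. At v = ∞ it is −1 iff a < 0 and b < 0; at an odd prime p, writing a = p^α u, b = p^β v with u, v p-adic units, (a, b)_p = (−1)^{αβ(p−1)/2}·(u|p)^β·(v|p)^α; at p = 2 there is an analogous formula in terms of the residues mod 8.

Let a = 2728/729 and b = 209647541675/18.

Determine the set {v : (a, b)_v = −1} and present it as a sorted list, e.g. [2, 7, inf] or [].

Mod squares: a ≡ 682, b ≡ 16771803334. Check v ∈ {∞, 2, 3, 5, 11, 13, 29, 31, 37, 41, 43}.
v=29: a=29^0·(≡15), b=29^1·(≡25) mod 29; (15|29)=-1, (25|29)=+1; (−1)^{0·1·14}·(-1)^1·(+1)^0 = -1.
v=13: a=13^0·(≡11), b=13^1·(≡8) mod 13; (11|13)=-1, (8|13)=-1; (−1)^{0·1·6}·(-1)^1·(-1)^0 = -1.
v=5: a=5^0·(≡2), b=5^2·(≡4) mod 5; (2|5)=-1, (4|5)=+1; (−1)^{0·2·2}·(-1)^2·(+1)^0 = +1.
v=2: v_2(a)=3, v_2(b)=-1; units ≡ 5, 3 (mod 8); ε·ε+αω+βω = 0·1+3·1+-1·1 ≡ 0  ⇒  (a,b)_2 = +1.
v=41: a=41^0·(≡34), b=41^1·(≡38) mod 41; (34|41)=-1, (38|41)=-1; (−1)^{0·1·20}·(-1)^1·(-1)^0 = -1.
v=37: a=37^0·(≡11), b=37^1·(≡29) mod 37; (11|37)=+1, (29|37)=-1; (−1)^{0·1·18}·(+1)^1·(-1)^0 = +1.
v=43: a=43^0·(≡12), b=43^1·(≡27) mod 43; (12|43)=-1, (27|43)=-1; (−1)^{0·1·21}·(-1)^1·(-1)^0 = -1.
v=3: a=3^-6·(≡1), b=3^-2·(≡1) mod 3; (1|3)=+1, (1|3)=+1; (−1)^{-6·-2·1}·(+1)^-2·(+1)^-6 = +1.
v=31: a=31^1·(≡21), b=31^1·(≡6) mod 31; (21|31)=-1, (6|31)=-1; (−1)^{1·1·15}·(-1)^1·(-1)^1 = -1.
v=11: a=11^1·(≡2), b=11^1·(≡10) mod 11; (2|11)=-1, (10|11)=-1; (−1)^{1·1·5}·(-1)^1·(-1)^1 = -1.
v=∞: 682 > 0 and 16771803334 > 0  ⇒  (a,b)_∞ = +1.
Ram(682, 16771803334) = {11, 13, 29, 31, 41, 43}; no ℚ_11-point on the conic.

[11, 13, 29, 31, 41, 43]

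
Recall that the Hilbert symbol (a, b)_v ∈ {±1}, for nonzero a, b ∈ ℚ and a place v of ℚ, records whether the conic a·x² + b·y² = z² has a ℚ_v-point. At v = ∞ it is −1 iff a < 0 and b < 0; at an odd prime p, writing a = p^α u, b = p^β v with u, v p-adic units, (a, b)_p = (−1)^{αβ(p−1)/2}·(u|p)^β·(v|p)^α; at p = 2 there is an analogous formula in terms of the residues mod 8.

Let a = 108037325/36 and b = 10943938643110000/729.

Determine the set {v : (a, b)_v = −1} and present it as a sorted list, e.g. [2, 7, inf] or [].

[19, 29]

Mod squares: a ≡ 4321493, b ≡ 31. Check v ∈ {∞, 2, 3, 5, 11, 19, 23, 29, 31}.
v=3: a=3^-2·(≡2), b=3^-6·(≡1) mod 3; (2|3)=-1, (1|3)=+1; (−1)^{-2·-6·1}·(-1)^-6·(+1)^-2 = +1.
v=29: a=29^1·(≡8), b=29^2·(≡17) mod 29; (8|29)=-1, (17|29)=-1; (−1)^{1·2·14}·(-1)^2·(-1)^1 = -1.
v=23: a=23^1·(≡13), b=23^0·(≡6) mod 23; (13|23)=+1, (6|23)=+1; (−1)^{1·0·11}·(+1)^0·(+1)^1 = +1.
v=31: a=31^1·(≡11), b=31^3·(≡9) mod 31; (11|31)=-1, (9|31)=+1; (−1)^{1·3·15}·(-1)^3·(+1)^1 = +1.
v=11: a=11^1·(≡9), b=11^2·(≡1) mod 11; (9|11)=+1, (1|11)=+1; (−1)^{1·2·5}·(+1)^2·(+1)^1 = +1.
v=5: a=5^2·(≡3), b=5^4·(≡4) mod 5; (3|5)=-1, (4|5)=+1; (−1)^{2·4·2}·(-1)^4·(+1)^2 = +1.
v=∞: 4321493 > 0 and 31 > 0  ⇒  (a,b)_∞ = +1.
v=19: a=19^1·(≡6), b=19^2·(≡8) mod 19; (6|19)=+1, (8|19)=-1; (−1)^{1·2·9}·(+1)^2·(-1)^1 = -1.
v=2: v_2(a)=-2, v_2(b)=4; units ≡ 5, 7 (mod 8); ε·ε+αω+βω = 0·1+-2·0+4·1 ≡ 0  ⇒  (a,b)_2 = +1.
Ram(4321493, 31) = {19, 29}; no ℚ_19-point on the conic.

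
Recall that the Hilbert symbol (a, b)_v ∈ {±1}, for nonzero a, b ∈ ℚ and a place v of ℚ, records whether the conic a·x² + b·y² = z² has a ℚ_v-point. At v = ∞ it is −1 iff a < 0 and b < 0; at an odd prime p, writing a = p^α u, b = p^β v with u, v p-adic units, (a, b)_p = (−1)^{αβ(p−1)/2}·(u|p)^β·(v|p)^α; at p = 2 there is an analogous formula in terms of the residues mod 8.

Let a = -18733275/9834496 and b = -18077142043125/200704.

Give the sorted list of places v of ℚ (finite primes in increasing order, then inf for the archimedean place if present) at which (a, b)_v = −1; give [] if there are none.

[29, inf]

(a, b) ≡ (-11, -29) mod (ℚ^×)²; places V = {2, 3, 5, 7, 11, 29, ∞}.
(a,b)_∞: sgn(-11)=−, sgn(-29)=−, so -1.
(a,b)_5: α=2, u≡4; β=4, v≡4 (mod 5); (4|5)=+1, (4|5)=+1; sign (−1)^0·+1^4·+1^2 = +1.
(a,b)_11: α=1, u≡6; β=4, v≡3 (mod 11); (6|11)=-1, (3|11)=+1; sign (−1)^0·-1^4·+1^1 = +1.
(a,b)_7: α=-4, u≡6; β=-2, v≡3 (mod 7); (6|7)=-1, (3|7)=-1; sign (−1)^0·-1^-2·-1^-4 = +1.
(a,b)_3: α=4, u≡1; β=4, v≡1 (mod 3); (1|3)=+1, (1|3)=+1; sign (−1)^0·+1^4·+1^4 = +1.
(a,b)_2: α=-12, β=-12; u≡5, v≡3 (mod 8); ε(u)ε(v)=0·1, αω(v)=-12·1, βω(u)=-12·1; sum ≡ 0  ⇒  +1.
(a,b)_29: α=2, u≡27; β=3, v≡13 (mod 29); (27|29)=-1, (13|29)=+1; sign (−1)^0·-1^3·+1^2 = -1.
Ram(-11, -29) = {29, ∞}; no ℚ_29-point on the conic.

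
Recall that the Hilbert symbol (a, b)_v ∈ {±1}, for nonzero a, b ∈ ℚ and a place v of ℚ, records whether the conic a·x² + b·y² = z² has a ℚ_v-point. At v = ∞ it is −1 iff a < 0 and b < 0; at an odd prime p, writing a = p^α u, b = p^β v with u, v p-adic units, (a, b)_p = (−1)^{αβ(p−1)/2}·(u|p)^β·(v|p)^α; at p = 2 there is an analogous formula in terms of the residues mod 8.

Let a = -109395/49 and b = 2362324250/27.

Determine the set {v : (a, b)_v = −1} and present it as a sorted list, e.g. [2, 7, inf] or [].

[2, 5, 11, 13]

Mod squares: a ≡ -12155, b ≡ 1677390. Check v ∈ {∞, 2, 3, 5, 7, 11, 13, 17, 23}.
v=5: a=5^1·(≡4), b=5^3·(≡2) mod 5; (4|5)=+1, (2|5)=-1; (−1)^{1·3·2}·(+1)^3·(-1)^1 = -1.
v=17: a=17^1·(≡13), b=17^1·(≡4) mod 17; (13|17)=+1, (4|17)=+1; (−1)^{1·1·8}·(+1)^1·(+1)^1 = +1.
v=23: a=23^0·(≡13), b=23^1·(≡19) mod 23; (13|23)=+1, (19|23)=-1; (−1)^{0·1·11}·(+1)^1·(-1)^0 = +1.
v=2: v_2(a)=0, v_2(b)=1; units ≡ 5, 7 (mod 8); ε·ε+αω+βω = 0·1+0·0+1·1 ≡ 1  ⇒  (a,b)_2 = -1.
v=13: a=13^1·(≡10), b=13^3·(≡7) mod 13; (10|13)=+1, (7|13)=-1; (−1)^{1·3·6}·(+1)^3·(-1)^1 = -1.
v=3: a=3^2·(≡1), b=3^-3·(≡2) mod 3; (1|3)=+1, (2|3)=-1; (−1)^{2·-3·1}·(+1)^-3·(-1)^2 = +1.
v=11: a=11^1·(≡2), b=11^1·(≡2) mod 11; (2|11)=-1, (2|11)=-1; (−1)^{1·1·5}·(-1)^1·(-1)^1 = -1.
v=7: a=7^-2·(≡1), b=7^0·(≡1) mod 7; (1|7)=+1, (1|7)=+1; (−1)^{-2·0·3}·(+1)^0·(+1)^-2 = +1.
v=∞: -12155 < 0 and 1677390 > 0  ⇒  (a,b)_∞ = +1.
|Ram(-12155, 1677390)| = 4, even; anisotropic at {2, 5, 11, 13}.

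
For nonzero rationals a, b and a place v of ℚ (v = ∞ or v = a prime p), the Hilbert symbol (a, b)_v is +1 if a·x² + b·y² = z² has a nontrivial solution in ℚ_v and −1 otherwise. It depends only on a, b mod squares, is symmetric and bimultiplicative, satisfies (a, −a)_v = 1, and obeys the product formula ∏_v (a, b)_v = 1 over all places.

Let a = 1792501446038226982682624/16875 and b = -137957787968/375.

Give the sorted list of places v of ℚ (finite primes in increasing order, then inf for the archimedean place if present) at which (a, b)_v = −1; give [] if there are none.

[3, 5, 7, 37]

Mod squares: a ≡ 8547, b ≡ -1155. Check v ∈ {∞, 2, 3, 5, 7, 11, 13, 37}.
v=∞: 8547 > 0 and -1155 < 0  ⇒  (a,b)_∞ = +1.
v=11: a=11^5·(≡6), b=11^3·(≡5) mod 11; (6|11)=-1, (5|11)=+1; (−1)^{5·3·5}·(-1)^3·(+1)^5 = +1.
v=13: a=13^4·(≡5), b=13^2·(≡8) mod 13; (5|13)=-1, (8|13)=-1; (−1)^{4·2·6}·(-1)^2·(-1)^4 = +1.
v=3: a=3^-3·(≡2), b=3^-1·(≡2) mod 3; (2|3)=-1, (2|3)=-1; (−1)^{-3·-1·1}·(-1)^-1·(-1)^-3 = -1.
v=37: a=37^5·(≡3), b=37^2·(≡2) mod 37; (3|37)=+1, (2|37)=-1; (−1)^{5·2·18}·(+1)^2·(-1)^5 = -1.
v=5: a=5^-4·(≡2), b=5^-3·(≡4) mod 5; (2|5)=-1, (4|5)=+1; (−1)^{-4·-3·2}·(-1)^-3·(+1)^-4 = -1.
v=2: v_2(a)=14, v_2(b)=6; units ≡ 3, 5 (mod 8); ε·ε+αω+βω = 1·0+14·1+6·1 ≡ 0  ⇒  (a,b)_2 = +1.
v=7: a=7^3·(≡5), b=7^1·(≡6) mod 7; (5|7)=-1, (6|7)=-1; (−1)^{3·1·3}·(-1)^1·(-1)^3 = -1.
Ram(8547, -1155) = {3, 5, 7, 37}; no ℚ_3-point on the conic.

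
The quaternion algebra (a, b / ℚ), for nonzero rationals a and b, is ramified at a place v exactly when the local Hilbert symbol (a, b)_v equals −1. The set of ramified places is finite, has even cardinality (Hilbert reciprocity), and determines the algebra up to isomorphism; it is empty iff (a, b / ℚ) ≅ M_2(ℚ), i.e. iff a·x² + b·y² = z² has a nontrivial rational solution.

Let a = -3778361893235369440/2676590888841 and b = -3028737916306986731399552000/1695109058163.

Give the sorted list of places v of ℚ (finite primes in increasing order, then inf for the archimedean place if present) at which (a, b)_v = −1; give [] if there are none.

Mod squares: a ≡ -910, b ≡ -1365. Check v ∈ {∞, 2, 3, 5, 7, 11, 13, 17, 19, 37}.
v=3: a=3^-4·(≡2), b=3^-5·(≡1) mod 3; (2|3)=-1, (1|3)=+1; (−1)^{-4·-5·1}·(-1)^-5·(+1)^-4 = -1.
v=11: a=11^6·(≡3), b=11^8·(≡10) mod 11; (3|11)=+1, (10|11)=-1; (−1)^{6·8·5}·(+1)^8·(-1)^6 = +1.
v=∞: -910 < 0 and -1365 < 0  ⇒  (a,b)_∞ = -1.
v=37: a=37^-2·(≡35), b=37^0·(≡7) mod 37; (35|37)=-1, (7|37)=+1; (−1)^{-2·0·18}·(-1)^0·(+1)^-2 = +1.
v=7: a=7^5·(≡5), b=7^7·(≡4) mod 7; (5|7)=-1, (4|7)=+1; (−1)^{5·7·3}·(-1)^7·(+1)^5 = +1.
v=5: a=5^1·(≡2), b=5^3·(≡3) mod 5; (2|5)=-1, (3|5)=-1; (−1)^{1·3·2}·(-1)^3·(-1)^1 = +1.
v=2: v_2(a)=5, v_2(b)=10; units ≡ 1, 3 (mod 8); ε·ε+αω+βω = 0·1+5·1+10·0 ≡ 1  ⇒  (a,b)_2 = -1.
v=17: a=17^-6·(≡15), b=17^-8·(≡10) mod 17; (15|17)=+1, (10|17)=-1; (−1)^{-6·-8·8}·(+1)^-8·(-1)^-6 = +1.
v=13: a=13^3·(≡2), b=13^5·(≡12) mod 13; (2|13)=-1, (12|13)=+1; (−1)^{3·5·6}·(-1)^5·(+1)^3 = -1.
v=19: a=19^2·(≡10), b=19^2·(≡3) mod 19; (10|19)=-1, (3|19)=-1; (−1)^{2·2·9}·(-1)^2·(-1)^2 = +1.
(-910, -1365 / ℚ) ramifies at {2, 3, 13, ∞}: a division algebra.

[2, 3, 13, inf]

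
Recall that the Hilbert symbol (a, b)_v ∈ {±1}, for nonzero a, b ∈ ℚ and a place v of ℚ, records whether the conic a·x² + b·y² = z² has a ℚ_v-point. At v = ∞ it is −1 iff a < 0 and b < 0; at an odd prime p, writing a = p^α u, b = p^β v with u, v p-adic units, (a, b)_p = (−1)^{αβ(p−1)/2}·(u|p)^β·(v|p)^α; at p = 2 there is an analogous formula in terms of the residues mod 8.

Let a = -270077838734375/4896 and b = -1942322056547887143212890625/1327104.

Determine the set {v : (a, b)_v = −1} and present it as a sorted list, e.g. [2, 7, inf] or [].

[29, inf]

Mod squares: a ≡ -255374, b ≡ -185. Check v ∈ {∞, 2, 3, 5, 7, 13, 17, 29, 37, 41}.
v=37: a=37^3·(≡32), b=37^5·(≡20) mod 37; (32|37)=-1, (20|37)=-1; (−1)^{3·5·18}·(-1)^5·(-1)^3 = +1.
v=41: a=41^2·(≡35), b=41^2·(≡9) mod 41; (35|41)=-1, (9|41)=+1; (−1)^{2·2·20}·(-1)^2·(+1)^2 = +1.
v=17: a=17^-1·(≡6), b=17^0·(≡1) mod 17; (6|17)=-1, (1|17)=+1; (−1)^{-1·0·8}·(-1)^0·(+1)^-1 = +1.
v=2: v_2(a)=-5, v_2(b)=-14; units ≡ 1, 7 (mod 8); ε·ε+αω+βω = 0·1+-5·0+-14·0 ≡ 0  ⇒  (a,b)_2 = +1.
v=3: a=3^-2·(≡1), b=3^-4·(≡1) mod 3; (1|3)=+1, (1|3)=+1; (−1)^{-2·-4·1}·(+1)^-4·(+1)^-2 = +1.
v=7: a=7^1·(≡2), b=7^4·(≡1) mod 7; (2|7)=+1, (1|7)=+1; (−1)^{1·4·3}·(+1)^4·(+1)^1 = +1.
v=13: a=13^0·(≡7), b=13^2·(≡9) mod 13; (7|13)=-1, (9|13)=+1; (−1)^{0·2·6}·(-1)^2·(+1)^0 = +1.
v=29: a=29^1·(≡3), b=29^2·(≡15) mod 29; (3|29)=-1, (15|29)=-1; (−1)^{1·2·14}·(-1)^2·(-1)^1 = -1.
v=5: a=5^6·(≡1), b=5^11·(≡3) mod 5; (1|5)=+1, (3|5)=-1; (−1)^{6·11·2}·(+1)^11·(-1)^6 = +1.
v=∞: -255374 < 0 and -185 < 0  ⇒  (a,b)_∞ = -1.
|Ram(-255374, -185)| = 2, even; anisotropic at {29, ∞}.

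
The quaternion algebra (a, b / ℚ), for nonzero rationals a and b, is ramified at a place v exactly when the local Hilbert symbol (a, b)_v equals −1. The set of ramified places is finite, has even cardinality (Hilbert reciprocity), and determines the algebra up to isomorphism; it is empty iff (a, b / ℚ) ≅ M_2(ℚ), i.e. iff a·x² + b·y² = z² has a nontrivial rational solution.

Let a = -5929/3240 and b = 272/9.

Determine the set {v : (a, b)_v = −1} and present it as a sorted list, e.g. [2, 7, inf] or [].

(a, b) ≡ (-10, 17) mod (ℚ^×)²; places V = {2, 3, 5, 7, 11, 17, ∞}.
(a,b)_3: α=-4, u≡2; β=-2, v≡2 (mod 3); (2|3)=-1, (2|3)=-1; sign (−1)^0·-1^-2·-1^-4 = +1.
(a,b)_2: α=-3, β=4; u≡3, v≡1 (mod 8); ε(u)ε(v)=1·0, αω(v)=-3·0, βω(u)=4·1; sum ≡ 0  ⇒  +1.
(a,b)_∞: sgn(-10)=−, sgn(17)=+, so +1.
(a,b)_7: α=2, u≡2; β=0, v≡3 (mod 7); (2|7)=+1, (3|7)=-1; sign (−1)^0·+1^0·-1^2 = +1.
(a,b)_17: α=0, u≡14; β=1, v≡15 (mod 17); (14|17)=-1, (15|17)=+1; sign (−1)^0·-1^1·+1^0 = -1.
(a,b)_5: α=-1, u≡2; β=0, v≡3 (mod 5); (2|5)=-1, (3|5)=-1; sign (−1)^0·-1^0·-1^-1 = -1.
(a,b)_11: α=2, u≡1; β=0, v≡7 (mod 11); (1|11)=+1, (7|11)=-1; sign (−1)^0·+1^0·-1^2 = +1.
(-10, 17 / ℚ) ramifies at {5, 17}: a division algebra.

[5, 17]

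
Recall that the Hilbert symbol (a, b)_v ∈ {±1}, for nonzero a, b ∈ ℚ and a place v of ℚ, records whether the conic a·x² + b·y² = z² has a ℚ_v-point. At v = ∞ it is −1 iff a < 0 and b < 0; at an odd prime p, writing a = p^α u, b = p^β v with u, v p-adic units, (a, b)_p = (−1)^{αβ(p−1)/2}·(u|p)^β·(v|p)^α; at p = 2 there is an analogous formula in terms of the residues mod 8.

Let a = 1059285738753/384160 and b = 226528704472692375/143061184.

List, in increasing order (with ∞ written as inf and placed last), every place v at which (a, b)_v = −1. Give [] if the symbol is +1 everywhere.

(a, b) ≡ (570, 4845) mod (ℚ^×)²; places V = {2, 3, 5, 7, 11, 13, 17, 19, 37, ∞}.
(a,b)_17: α=2, u≡9; β=3, v≡9 (mod 17); (9|17)=+1, (9|17)=+1; sign (−1)^0·+1^3·+1^2 = +1.
(a,b)_∞: sgn(570)=+, sgn(4845)=+, so +1.
(a,b)_7: α=-4, u≡3; β=-6, v≡1 (mod 7); (3|7)=-1, (1|7)=+1; sign (−1)^0·-1^-6·+1^-4 = +1.
(a,b)_2: α=-5, β=-6; u≡5, v≡5 (mod 8); ε(u)ε(v)=0·0, αω(v)=-5·1, βω(u)=-6·1; sum ≡ 1  ⇒  -1.
(a,b)_11: α=2, u≡3; β=0, v≡3 (mod 11); (3|11)=+1, (3|11)=+1; sign (−1)^0·+1^0·+1^2 = +1.
(a,b)_37: α=0, u≡8; β=2, v≡2 (mod 37); (8|37)=-1, (2|37)=-1; sign (−1)^0·-1^2·-1^0 = +1.
(a,b)_13: α=0, u≡6; β=2, v≡10 (mod 13); (6|13)=-1, (10|13)=+1; sign (−1)^0·-1^2·+1^0 = +1.
(a,b)_19: α=1, u≡7; β=-1, v≡10 (mod 19); (7|19)=+1, (10|19)=-1; sign (−1)^1·+1^-1·-1^1 = +1.
(a,b)_3: α=13, u≡1; β=13, v≡1 (mod 3); (1|3)=+1, (1|3)=+1; sign (−1)^1·+1^13·+1^13 = -1.
(a,b)_5: α=-1, u≡4; β=3, v≡1 (mod 5); (4|5)=+1, (1|5)=+1; sign (−1)^0·+1^3·+1^-1 = +1.
(570, 4845 / ℚ) ramifies at {2, 3}: a division algebra.

[2, 3]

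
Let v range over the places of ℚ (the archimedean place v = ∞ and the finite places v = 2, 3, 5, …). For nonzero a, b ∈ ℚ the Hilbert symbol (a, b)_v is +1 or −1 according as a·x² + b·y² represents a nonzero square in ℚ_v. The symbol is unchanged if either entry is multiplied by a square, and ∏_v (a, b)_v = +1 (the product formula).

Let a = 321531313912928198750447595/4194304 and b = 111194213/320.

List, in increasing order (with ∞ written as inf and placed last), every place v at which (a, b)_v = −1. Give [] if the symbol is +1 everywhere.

Mod squares: a ≡ 880555, b ≡ 1050985. Check v ∈ {∞, 2, 3, 5, 7, 13, 19, 23, 31, 37}.
v=2: v_2(a)=-22, v_2(b)=-6; units ≡ 3, 1 (mod 8); ε·ε+αω+βω = 1·0+-22·0+-6·1 ≡ 0  ⇒  (a,b)_2 = +1.
v=5: a=5^1·(≡1), b=5^-1·(≡2) mod 5; (1|5)=+1, (2|5)=-1; (−1)^{1·-1·2}·(+1)^-1·(-1)^1 = -1.
v=23: a=23^3·(≡9), b=23^3·(≡19) mod 23; (9|23)=+1, (19|23)=-1; (−1)^{3·3·11}·(+1)^3·(-1)^3 = +1.
v=7: a=7^2·(≡1), b=7^0·(≡5) mod 7; (1|7)=+1, (5|7)=-1; (−1)^{2·0·3}·(+1)^0·(-1)^2 = +1.
v=3: a=3^6·(≡1), b=3^0·(≡1) mod 3; (1|3)=+1, (1|3)=+1; (−1)^{6·0·1}·(+1)^0·(+1)^6 = +1.
v=19: a=19^3·(≡16), b=19^1·(≡5) mod 19; (16|19)=+1, (5|19)=+1; (−1)^{3·1·9}·(+1)^1·(+1)^3 = -1.
v=∞: 880555 > 0 and 1050985 > 0  ⇒  (a,b)_∞ = +1.
v=37: a=37^4·(≡8), b=37^1·(≡3) mod 37; (8|37)=-1, (3|37)=+1; (−1)^{4·1·18}·(-1)^1·(+1)^4 = -1.
v=31: a=31^1·(≡8), b=31^0·(≡22) mod 31; (8|31)=+1, (22|31)=-1; (−1)^{1·0·15}·(+1)^0·(-1)^1 = -1.
v=13: a=13^5·(≡11), b=13^1·(≡8) mod 13; (11|13)=-1, (8|13)=-1; (−1)^{5·1·6}·(-1)^1·(-1)^5 = +1.
Ram(880555, 1050985) = {5, 19, 31, 37}; no ℚ_5-point on the conic.

[5, 19, 31, 37]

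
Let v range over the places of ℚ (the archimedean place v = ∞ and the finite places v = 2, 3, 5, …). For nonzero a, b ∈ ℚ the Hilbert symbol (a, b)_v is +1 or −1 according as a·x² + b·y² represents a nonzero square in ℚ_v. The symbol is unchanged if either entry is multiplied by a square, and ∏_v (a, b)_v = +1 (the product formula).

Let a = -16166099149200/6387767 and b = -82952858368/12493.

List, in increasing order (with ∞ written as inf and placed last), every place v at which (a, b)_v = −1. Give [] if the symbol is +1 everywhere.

(a, b) ≡ (-355511, -8671) mod (ℚ^×)²; places V = {2, 3, 5, 7, 11, 13, 17, 23, 29, 31, 41, ∞}.
(a,b)_5: α=2, u≡1; β=0, v≡4 (mod 5); (1|5)=+1, (4|5)=+1; sign (−1)^0·+1^0·+1^2 = +1.
(a,b)_3: α=2, u≡1; β=0, v≡2 (mod 3); (1|3)=+1, (2|3)=-1; sign (−1)^0·+1^0·-1^2 = +1.
(a,b)_2: α=4, β=8; u≡1, v≡1 (mod 8); ε(u)ε(v)=0·0, αω(v)=4·0, βω(u)=8·0; sum ≡ 0  ⇒  +1.
(a,b)_∞: sgn(-355511)=−, sgn(-8671)=−, so -1.
(a,b)_17: α=-2, u≡3; β=2, v≡13 (mod 17); (3|17)=-1, (13|17)=+1; sign (−1)^0·-1^2·+1^-2 = +1.
(a,b)_41: α=1, u≡1; β=2, v≡32 (mod 41); (1|41)=+1, (32|41)=+1; sign (−1)^0·+1^2·+1^1 = +1.
(a,b)_29: α=1, u≡26; β=1, v≡5 (mod 29); (26|29)=-1, (5|29)=+1; sign (−1)^0·-1^1·+1^1 = -1.
(a,b)_11: α=2, u≡4; β=0, v≡2 (mod 11); (4|11)=+1, (2|11)=-1; sign (−1)^0·+1^0·-1^2 = +1.
(a,b)_13: α=1, u≡11; β=-1, v≡3 (mod 13); (11|13)=-1, (3|13)=+1; sign (−1)^0·-1^-1·+1^1 = -1.
(a,b)_23: α=-1, u≡22; β=1, v≡21 (mod 23); (22|23)=-1, (21|23)=-1; sign (−1)^1·-1^1·-1^-1 = -1.
(a,b)_31: α=-2, u≡19; β=-2, v≡19 (mod 31); (19|31)=+1, (19|31)=+1; sign (−1)^0·+1^-2·+1^-2 = +1.
(a,b)_7: α=4, u≡3; β=0, v≡1 (mod 7); (3|7)=-1, (1|7)=+1; sign (−1)^0·-1^0·+1^4 = +1.
(-355511, -8671 / ℚ) ramifies at {13, 23, 29, ∞}: a division algebra.

[13, 23, 29, inf]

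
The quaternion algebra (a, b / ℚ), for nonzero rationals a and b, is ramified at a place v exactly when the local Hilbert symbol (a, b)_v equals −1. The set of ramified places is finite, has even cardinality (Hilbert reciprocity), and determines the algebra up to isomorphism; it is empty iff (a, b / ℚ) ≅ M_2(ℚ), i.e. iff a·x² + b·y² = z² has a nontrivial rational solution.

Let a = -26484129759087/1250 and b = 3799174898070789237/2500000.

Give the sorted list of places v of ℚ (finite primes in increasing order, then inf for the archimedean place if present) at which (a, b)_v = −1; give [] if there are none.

[11, 13]

(a, b) ≡ (-286, 20930) mod (ℚ^×)²; places V = {2, 3, 5, 7, 11, 13, 23, ∞}.
(a,b)_2: α=-1, β=-5; u≡1, v≡1 (mod 8); ε(u)ε(v)=0·0, αω(v)=-1·0, βω(u)=-5·0; sum ≡ 0  ⇒  +1.
(a,b)_13: α=1, u≡1; β=1, v≡11 (mod 13); (1|13)=+1, (11|13)=-1; sign (−1)^0·+1^1·-1^1 = -1.
(a,b)_7: α=2, u≡4; β=3, v≡1 (mod 7); (4|7)=+1, (1|7)=+1; sign (−1)^0·+1^3·+1^2 = +1.
(a,b)_∞: sgn(-286)=−, sgn(20930)=+, so +1.
(a,b)_23: α=2, u≡2; β=3, v≡8 (mod 23); (2|23)=+1, (8|23)=+1; sign (−1)^0·+1^3·+1^2 = +1.
(a,b)_3: α=10, u≡2; β=14, v≡2 (mod 3); (2|3)=-1, (2|3)=-1; sign (−1)^0·-1^14·-1^10 = +1.
(a,b)_11: α=3, u≡8; β=4, v≡2 (mod 11); (8|11)=-1, (2|11)=-1; sign (−1)^0·-1^4·-1^3 = -1.
(a,b)_5: α=-4, u≡4; β=-7, v≡1 (mod 5); (4|5)=+1, (1|5)=+1; sign (−1)^0·+1^-7·+1^-4 = +1.
Ram(-286, 20930) = {11, 13}; no ℚ_11-point on the conic.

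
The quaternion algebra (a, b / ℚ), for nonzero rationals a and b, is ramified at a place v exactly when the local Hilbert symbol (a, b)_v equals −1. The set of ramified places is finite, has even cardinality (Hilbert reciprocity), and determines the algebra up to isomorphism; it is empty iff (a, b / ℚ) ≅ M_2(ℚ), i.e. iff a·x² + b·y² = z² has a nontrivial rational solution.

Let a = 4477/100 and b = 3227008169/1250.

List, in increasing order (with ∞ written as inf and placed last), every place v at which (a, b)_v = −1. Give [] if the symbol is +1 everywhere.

(a, b) ≡ (37, 322) mod (ℚ^×)²; places V = {2, 5, 7, 11, 23, 37, ∞}.
(a,b)_11: α=2, u≡4; β=4, v≡5 (mod 11); (4|11)=+1, (5|11)=+1; sign (−1)^0·+1^4·+1^2 = +1.
(a,b)_∞: sgn(37)=+, sgn(322)=+, so +1.
(a,b)_2: α=-2, β=-1; u≡5, v≡1 (mod 8); ε(u)ε(v)=0·0, αω(v)=-2·0, βω(u)=-1·1; sum ≡ 1  ⇒  -1.
(a,b)_23: α=0, u≡22; β=1, v≡10 (mod 23); (22|23)=-1, (10|23)=-1; sign (−1)^0·-1^1·-1^0 = -1.
(a,b)_7: α=0, u≡2; β=1, v≡1 (mod 7); (2|7)=+1, (1|7)=+1; sign (−1)^0·+1^1·+1^0 = +1.
(a,b)_5: α=-2, u≡3; β=-4, v≡2 (mod 5); (3|5)=-1, (2|5)=-1; sign (−1)^0·-1^-4·-1^-2 = +1.
(a,b)_37: α=1, u≡26; β=2, v≡4 (mod 37); (26|37)=+1, (4|37)=+1; sign (−1)^0·+1^2·+1^1 = +1.
Ram(37, 322) = {2, 23}; no ℚ_2-point on the conic.

[2, 23]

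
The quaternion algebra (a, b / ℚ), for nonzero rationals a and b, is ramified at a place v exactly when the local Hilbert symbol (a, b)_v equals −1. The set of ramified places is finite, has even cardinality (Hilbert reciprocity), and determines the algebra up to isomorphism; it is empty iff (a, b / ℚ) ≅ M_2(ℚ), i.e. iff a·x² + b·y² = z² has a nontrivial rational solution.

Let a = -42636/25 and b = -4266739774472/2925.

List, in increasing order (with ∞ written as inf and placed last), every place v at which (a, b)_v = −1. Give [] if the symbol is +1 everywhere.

(a, b) ≡ (-10659, -26) mod (ℚ^×)²; places V = {2, 3, 5, 7, 11, 13, 17, 19, ∞}.
(a,b)_13: α=0, u≡9; β=-1, v≡5 (mod 13); (9|13)=+1, (5|13)=-1; sign (−1)^0·+1^-1·-1^0 = +1.
(a,b)_19: α=1, u≡6; β=4, v≡2 (mod 19); (6|19)=+1, (2|19)=-1; sign (−1)^0·+1^4·-1^1 = -1.
(a,b)_2: α=2, β=3; u≡5, v≡3 (mod 8); ε(u)ε(v)=0·1, αω(v)=2·1, βω(u)=3·1; sum ≡ 1  ⇒  -1.
(a,b)_∞: sgn(-10659)=−, sgn(-26)=−, so -1.
(a,b)_17: α=1, u≡1; β=4, v≡1 (mod 17); (1|17)=+1, (1|17)=+1; sign (−1)^0·+1^4·+1^1 = +1.
(a,b)_3: α=1, u≡2; β=-2, v≡1 (mod 3); (2|3)=-1, (1|3)=+1; sign (−1)^0·-1^-2·+1^1 = +1.
(a,b)_5: α=-2, u≡4; β=-2, v≡4 (mod 5); (4|5)=+1, (4|5)=+1; sign (−1)^0·+1^-2·+1^-2 = +1.
(a,b)_11: α=1, u≡6; β=0, v≡10 (mod 11); (6|11)=-1, (10|11)=-1; sign (−1)^0·-1^0·-1^1 = -1.
(a,b)_7: α=0, u≡2; β=2, v≡1 (mod 7); (2|7)=+1, (1|7)=+1; sign (−1)^0·+1^2·+1^0 = +1.
Ram(-10659, -26) = {2, 11, 19, ∞}; no ℚ_2-point on the conic.

[2, 11, 19, inf]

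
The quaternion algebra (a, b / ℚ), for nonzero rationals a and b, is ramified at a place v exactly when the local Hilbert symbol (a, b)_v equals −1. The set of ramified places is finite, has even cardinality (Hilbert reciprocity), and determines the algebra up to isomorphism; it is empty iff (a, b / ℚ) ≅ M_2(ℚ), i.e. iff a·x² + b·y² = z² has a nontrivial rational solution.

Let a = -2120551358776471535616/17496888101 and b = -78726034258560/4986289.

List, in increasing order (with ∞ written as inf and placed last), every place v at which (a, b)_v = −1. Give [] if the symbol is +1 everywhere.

[2, 17, 29, inf]

Mod squares: a ≡ -6409, b ≡ -10. Check v ∈ {∞, 2, 3, 5, 7, 11, 13, 17, 23, 29}.
v=23: a=23^6·(≡3), b=23^4·(≡16) mod 23; (3|23)=+1, (16|23)=+1; (−1)^{6·4·11}·(+1)^4·(+1)^6 = +1.
v=13: a=13^3·(≡3), b=13^2·(≡12) mod 13; (3|13)=+1, (12|13)=+1; (−1)^{3·2·6}·(+1)^2·(+1)^3 = +1.
v=29: a=29^-3·(≡17), b=29^-2·(≡11) mod 29; (17|29)=-1, (11|29)=-1; (−1)^{-3·-2·14}·(-1)^-2·(-1)^-3 = -1.
v=5: a=5^0·(≡4), b=5^1·(≡2) mod 5; (4|5)=+1, (2|5)=-1; (−1)^{0·1·2}·(+1)^1·(-1)^0 = +1.
v=17: a=17^3·(≡12), b=17^2·(≡11) mod 17; (12|17)=-1, (11|17)=-1; (−1)^{3·2·8}·(-1)^2·(-1)^3 = -1.
v=∞: -6409 < 0 and -10 < 0  ⇒  (a,b)_∞ = -1.
v=2: v_2(a)=14, v_2(b)=7; units ≡ 7, 3 (mod 8); ε·ε+αω+βω = 1·1+14·1+7·0 ≡ 1  ⇒  (a,b)_2 = -1.
v=3: a=3^4·(≡2), b=3^2·(≡2) mod 3; (2|3)=-1, (2|3)=-1; (−1)^{4·2·1}·(-1)^2·(-1)^4 = +1.
v=7: a=7^-2·(≡3), b=7^-2·(≡2) mod 7; (3|7)=-1, (2|7)=+1; (−1)^{-2·-2·3}·(-1)^-2·(+1)^-2 = +1.
v=11: a=11^-4·(≡9), b=11^-2·(≡5) mod 11; (9|11)=+1, (5|11)=+1; (−1)^{-4·-2·5}·(+1)^-2·(+1)^-4 = +1.
Ram(-6409, -10) = {2, 17, 29, ∞}; no ℚ_2-point on the conic.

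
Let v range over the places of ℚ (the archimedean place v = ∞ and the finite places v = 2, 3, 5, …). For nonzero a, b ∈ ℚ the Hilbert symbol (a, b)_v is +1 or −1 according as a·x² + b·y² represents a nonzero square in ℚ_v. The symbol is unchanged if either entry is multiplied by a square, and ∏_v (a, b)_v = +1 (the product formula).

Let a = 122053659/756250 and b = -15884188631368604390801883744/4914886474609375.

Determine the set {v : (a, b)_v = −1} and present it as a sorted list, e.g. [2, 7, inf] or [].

[3, 5, 7, 17]

(a, b) ≡ (510, -170170) mod (ℚ^×)²; places V = {2, 3, 5, 7, 11, 13, 17, ∞}.
(a,b)_11: α=-2, u≡1; β=-5, v≡6 (mod 11); (1|11)=+1, (6|11)=-1; sign (−1)^0·+1^-5·-1^-2 = +1.
(a,b)_2: α=-1, β=5; u≡7, v≡3 (mod 8); ε(u)ε(v)=1·1, αω(v)=-1·1, βω(u)=5·0; sum ≡ 0  ⇒  +1.
(a,b)_5: α=-5, u≡2; β=-15, v≡1 (mod 5); (2|5)=-1, (1|5)=+1; sign (−1)^0·-1^-15·+1^-5 = -1.
(a,b)_17: α=3, u≡8; β=9, v≡12 (mod 17); (8|17)=+1, (12|17)=-1; sign (−1)^0·+1^9·-1^3 = -1.
(a,b)_∞: sgn(510)=+, sgn(-170170)=−, so +1.
(a,b)_13: α=2, u≡9; β=7, v≡1 (mod 13); (9|13)=+1, (1|13)=+1; sign (−1)^0·+1^7·+1^2 = +1.
(a,b)_7: α=2, u≡5; β=7, v≡1 (mod 7); (5|7)=-1, (1|7)=+1; sign (−1)^0·-1^7·+1^2 = -1.
(a,b)_3: α=1, u≡2; β=4, v≡2 (mod 3); (2|3)=-1, (2|3)=-1; sign (−1)^0·-1^4·-1^1 = -1.
(510, -170170 / ℚ) ramifies at {3, 5, 7, 17}: a division algebra.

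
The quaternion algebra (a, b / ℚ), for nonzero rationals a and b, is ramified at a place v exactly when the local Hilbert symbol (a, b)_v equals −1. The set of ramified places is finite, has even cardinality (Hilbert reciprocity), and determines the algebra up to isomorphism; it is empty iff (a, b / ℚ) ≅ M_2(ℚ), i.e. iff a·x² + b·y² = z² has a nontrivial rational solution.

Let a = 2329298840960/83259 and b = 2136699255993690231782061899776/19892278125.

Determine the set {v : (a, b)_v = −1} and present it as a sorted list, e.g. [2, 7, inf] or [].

Mod squares: a ≡ 461890, b ≡ 12155. Check v ∈ {∞, 2, 3, 5, 7, 11, 13, 17, 19, 23, 29}.
v=17: a=17^1·(≡2), b=17^3·(≡2) mod 17; (2|17)=+1, (2|17)=+1; (−1)^{1·3·8}·(+1)^3·(+1)^1 = +1.
v=2: v_2(a)=7, v_2(b)=22; units ≡ 1, 3 (mod 8); ε·ε+αω+βω = 0·1+7·1+22·0 ≡ 1  ⇒  (a,b)_2 = -1.
v=7: a=7^4·(≡2), b=7^6·(≡3) mod 7; (2|7)=+1, (3|7)=-1; (−1)^{4·6·3}·(+1)^6·(-1)^4 = +1.
v=23: a=23^0·(≡13), b=23^4·(≡20) mod 23; (13|23)=+1, (20|23)=-1; (−1)^{0·4·11}·(+1)^4·(-1)^0 = +1.
v=19: a=19^3·(≡9), b=19^4·(≡8) mod 19; (9|19)=+1, (8|19)=-1; (−1)^{3·4·9}·(+1)^4·(-1)^3 = -1.
v=29: a=29^-2·(≡20), b=29^-4·(≡24) mod 29; (20|29)=+1, (24|29)=+1; (−1)^{-2·-4·14}·(+1)^-4·(+1)^-2 = +1.
v=5: a=5^1·(≡3), b=5^-5·(≡4) mod 5; (3|5)=-1, (4|5)=+1; (−1)^{1·-5·2}·(-1)^-5·(+1)^1 = -1.
v=∞: 461890 > 0 and 12155 > 0  ⇒  (a,b)_∞ = +1.
v=3: a=3^-2·(≡1), b=3^-2·(≡2) mod 3; (1|3)=+1, (2|3)=-1; (−1)^{-2·-2·1}·(+1)^-2·(-1)^-2 = +1.
v=13: a=13^1·(≡12), b=13^3·(≡9) mod 13; (12|13)=+1, (9|13)=+1; (−1)^{1·3·6}·(+1)^3·(+1)^1 = +1.
v=11: a=11^-1·(≡3), b=11^1·(≡4) mod 11; (3|11)=+1, (4|11)=+1; (−1)^{-1·1·5}·(+1)^1·(+1)^-1 = -1.
Ram(461890, 12155) = {2, 5, 11, 19}; no ℚ_2-point on the conic.

[2, 5, 11, 19]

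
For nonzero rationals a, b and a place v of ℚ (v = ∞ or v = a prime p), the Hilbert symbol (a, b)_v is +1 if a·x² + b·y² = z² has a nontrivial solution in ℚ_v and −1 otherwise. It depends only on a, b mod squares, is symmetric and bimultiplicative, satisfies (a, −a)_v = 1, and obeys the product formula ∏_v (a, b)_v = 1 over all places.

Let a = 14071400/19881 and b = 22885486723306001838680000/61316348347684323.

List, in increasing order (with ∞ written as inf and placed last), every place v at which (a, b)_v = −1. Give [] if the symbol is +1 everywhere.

(a, b) ≡ (266, 69) mod (ℚ^×)²; places V = {2, 3, 5, 7, 13, 17, 19, 23, 41, 47, ∞}.
(a,b)_41: α=0, u≡32; β=2, v≡13 (mod 41); (32|41)=+1, (13|41)=-1; sign (−1)^0·+1^2·-1^0 = +1.
(a,b)_47: α=-2, u≡13; β=-6, v≡40 (mod 47); (13|47)=-1, (40|47)=-1; sign (−1)^0·-1^-6·-1^-2 = +1.
(a,b)_7: α=1, u≡3; β=4, v≡6 (mod 7); (3|7)=-1, (6|7)=-1; sign (−1)^0·-1^4·-1^1 = -1.
(a,b)_13: α=0, u≡11; β=2, v≡3 (mod 13); (11|13)=-1, (3|13)=+1; sign (−1)^0·-1^2·+1^0 = +1.
(a,b)_∞: sgn(266)=+, sgn(69)=+, so +1.
(a,b)_23: α=2, u≡9; β=5, v≡2 (mod 23); (9|23)=+1, (2|23)=+1; sign (−1)^0·+1^5·+1^2 = +1.
(a,b)_3: α=-2, u≡2; β=-9, v≡2 (mod 3); (2|3)=-1, (2|3)=-1; sign (−1)^0·-1^-9·-1^-2 = -1.
(a,b)_5: α=2, u≡1; β=4, v≡1 (mod 5); (1|5)=+1, (1|5)=+1; sign (−1)^0·+1^4·+1^2 = +1.
(a,b)_19: α=1, u≡8; β=4, v≡18 (mod 19); (8|19)=-1, (18|19)=-1; sign (−1)^0·-1^4·-1^1 = -1.
(a,b)_2: α=3, β=6; u≡5, v≡5 (mod 8); ε(u)ε(v)=0·0, αω(v)=3·1, βω(u)=6·1; sum ≡ 1  ⇒  -1.
(a,b)_17: α=0, u≡3; β=-2, v≡13 (mod 17); (3|17)=-1, (13|17)=+1; sign (−1)^0·-1^-2·+1^0 = +1.
Ram(266, 69) = {2, 3, 7, 19}; no ℚ_2-point on the conic.

[2, 3, 7, 19]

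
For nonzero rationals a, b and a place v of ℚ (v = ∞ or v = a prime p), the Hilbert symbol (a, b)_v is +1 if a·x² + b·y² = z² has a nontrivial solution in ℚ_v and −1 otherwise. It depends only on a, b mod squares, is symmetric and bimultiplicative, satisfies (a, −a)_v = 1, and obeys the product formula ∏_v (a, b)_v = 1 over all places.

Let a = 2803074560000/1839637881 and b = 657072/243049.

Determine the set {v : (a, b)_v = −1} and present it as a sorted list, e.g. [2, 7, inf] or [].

[2, 3, 19, 31]

Mod squares: a ≡ 6479, b ≡ 3. Check v ∈ {∞, 2, 3, 5, 11, 13, 17, 19, 29, 31}.
v=31: a=31^1·(≡26), b=31^0·(≡3) mod 31; (26|31)=-1, (3|31)=-1; (−1)^{1·0·15}·(-1)^0·(-1)^1 = -1.
v=5: a=5^4·(≡1), b=5^0·(≡3) mod 5; (1|5)=+1, (3|5)=-1; (−1)^{4·0·2}·(+1)^0·(-1)^4 = +1.
v=11: a=11^1·(≡7), b=11^0·(≡5) mod 11; (7|11)=-1, (5|11)=+1; (−1)^{1·0·5}·(-1)^0·(+1)^1 = +1.
v=2: v_2(a)=12, v_2(b)=4; units ≡ 7, 3 (mod 8); ε·ε+αω+βω = 1·1+12·1+4·0 ≡ 1  ⇒  (a,b)_2 = -1.
v=19: a=19^1·(≡10), b=19^0·(≡14) mod 19; (10|19)=-1, (14|19)=-1; (−1)^{1·0·9}·(-1)^0·(-1)^1 = -1.
v=17: a=17^-2·(≡4), b=17^-2·(≡7) mod 17; (4|17)=+1, (7|17)=-1; (−1)^{-2·-2·8}·(+1)^-2·(-1)^-2 = +1.
v=3: a=3^-2·(≡2), b=3^5·(≡1) mod 3; (2|3)=-1, (1|3)=+1; (−1)^{-2·5·1}·(-1)^5·(+1)^-2 = -1.
v=29: a=29^-4·(≡12), b=29^-2·(≡10) mod 29; (12|29)=-1, (10|29)=-1; (−1)^{-4·-2·14}·(-1)^-2·(-1)^-4 = +1.
v=13: a=13^2·(≡6), b=13^2·(≡1) mod 13; (6|13)=-1, (1|13)=+1; (−1)^{2·2·6}·(-1)^2·(+1)^2 = +1.
v=∞: 6479 > 0 and 3 > 0  ⇒  (a,b)_∞ = +1.
|Ram(6479, 3)| = 4, even; anisotropic at {2, 3, 19, 31}.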